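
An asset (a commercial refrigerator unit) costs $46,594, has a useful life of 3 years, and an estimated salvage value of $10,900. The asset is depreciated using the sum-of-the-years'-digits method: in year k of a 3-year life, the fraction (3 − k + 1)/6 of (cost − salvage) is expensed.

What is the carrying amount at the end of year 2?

$16,849

Depreciable base = $46,594 − $10,900 = $35,694.
Sum of the years' digits = 3+2+1 = 6.
Year 1: $35,694 × 3/6 = $17,847. Book value $28,747.
Year 2: $35,694 × 2/6 = $11,898. Book value $16,849.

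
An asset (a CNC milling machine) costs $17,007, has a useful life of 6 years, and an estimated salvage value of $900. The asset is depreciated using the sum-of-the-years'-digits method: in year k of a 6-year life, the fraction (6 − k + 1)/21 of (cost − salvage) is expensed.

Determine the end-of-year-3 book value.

$5,502

Depreciable base = $17,007 − $900 = $16,107.
Sum of the years' digits = 6+5+4+3+2+1 = 21.
Year 1: $16,107 × 6/21 = $4,602. Book value $12,405.
Year 2: $16,107 × 5/21 = $3,835. Book value $8,570.
Year 3: $16,107 × 4/21 = $3,068. Book value $5,502.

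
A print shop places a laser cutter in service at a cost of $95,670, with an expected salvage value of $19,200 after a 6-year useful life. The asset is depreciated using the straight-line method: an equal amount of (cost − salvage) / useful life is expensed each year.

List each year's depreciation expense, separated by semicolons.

Depreciable base = $95,670 − $19,200 = $76,470.
Annual expense = $76,470 / 6 = $12,745.
End of year 1: book value $82,925.
End of year 2: book value $70,180.
End of year 3: book value $57,435.
End of year 4: book value $44,690.
End of year 5: book value $31,945.
End of year 6: book value $19,200.

$12,745; $12,745; $12,745; $12,745; $12,745; $12,745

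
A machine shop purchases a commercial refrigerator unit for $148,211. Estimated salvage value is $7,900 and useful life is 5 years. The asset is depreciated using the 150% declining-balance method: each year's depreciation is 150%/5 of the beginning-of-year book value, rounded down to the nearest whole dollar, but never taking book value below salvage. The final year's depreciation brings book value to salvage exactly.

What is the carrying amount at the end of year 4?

Depreciable base = $148,211 − $7,900 = $140,311.
Year 1: ⌊$148,211 × 150%/5⌋ = $44,463. Book value $103,748.
Year 2: ⌊$103,748 × 150%/5⌋ = $31,124. Book value $72,624.
Year 3: ⌊$72,624 × 150%/5⌋ = $21,787. Book value $50,837.
Year 4: ⌊$50,837 × 150%/5⌋ = $15,251. Book value $35,586.

$35,586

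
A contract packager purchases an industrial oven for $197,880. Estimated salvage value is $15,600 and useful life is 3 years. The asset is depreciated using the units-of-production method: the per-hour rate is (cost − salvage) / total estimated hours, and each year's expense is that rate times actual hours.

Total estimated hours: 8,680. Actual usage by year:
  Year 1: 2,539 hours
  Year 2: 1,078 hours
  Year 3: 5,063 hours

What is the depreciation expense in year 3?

$106,323

Depreciable base = $197,880 − $15,600 = $182,280.
Rate = $182,280 / 8,680 hours = $21 per hour.
Year 1: 2,539 × $21 = $53,319. Book value $144,561.
Year 2: 1,078 × $21 = $22,638. Book value $121,923.
Year 3: 5,063 × $21 = $106,323. Book value $15,600.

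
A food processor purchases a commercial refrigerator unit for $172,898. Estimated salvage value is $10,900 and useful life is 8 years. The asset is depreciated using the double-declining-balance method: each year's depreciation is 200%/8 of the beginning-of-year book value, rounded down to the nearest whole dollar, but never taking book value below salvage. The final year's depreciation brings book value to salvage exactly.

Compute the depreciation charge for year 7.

Depreciable base = $172,898 − $10,900 = $161,998.
Year 1: ⌊$172,898 × 200%/8⌋ = $43,224. Book value $129,674.
Year 2: ⌊$129,674 × 200%/8⌋ = $32,418. Book value $97,256.
Year 3: ⌊$97,256 × 200%/8⌋ = $24,314. Book value $72,942.
Year 4: ⌊$72,942 × 200%/8⌋ = $18,235. Book value $54,707.
Year 5: ⌊$54,707 × 200%/8⌋ = $13,676. Book value $41,031.
Year 6: ⌊$41,031 × 200%/8⌋ = $10,257. Book value $30,774.
Year 7: ⌊$30,774 × 200%/8⌋ = $7,693. Book value $23,081.

$7,693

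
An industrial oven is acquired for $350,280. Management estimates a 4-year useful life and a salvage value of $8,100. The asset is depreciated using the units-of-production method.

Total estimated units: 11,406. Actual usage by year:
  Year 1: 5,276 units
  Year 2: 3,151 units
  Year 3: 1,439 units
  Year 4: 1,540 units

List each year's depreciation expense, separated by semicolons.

$158,280; $94,530; $43,170; $46,200

Depreciable base = $350,280 − $8,100 = $342,180.
Rate = $342,180 / 11,406 units = $30 per unit.
Year 1: 5,276 × $30 = $158,280. Book value $192,000.
Year 2: 3,151 × $30 = $94,530. Book value $97,470.
Year 3: 1,439 × $30 = $43,170. Book value $54,300.
Year 4: 1,540 × $30 = $46,200. Book value $8,100.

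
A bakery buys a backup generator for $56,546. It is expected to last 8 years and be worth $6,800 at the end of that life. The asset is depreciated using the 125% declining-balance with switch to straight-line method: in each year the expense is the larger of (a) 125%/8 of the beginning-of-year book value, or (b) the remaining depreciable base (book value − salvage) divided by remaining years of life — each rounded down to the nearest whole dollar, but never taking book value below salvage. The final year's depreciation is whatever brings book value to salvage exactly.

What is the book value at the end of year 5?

Depreciable base = $56,546 − $6,800 = $49,746.
Year 1: DB = ⌊$56,546 × 125%/8⌋ = $8,835; SL = ⌊$49,746/8⌋ = $6,218 → take DB $8,835. Book value $47,711.
Year 2: DB = ⌊$47,711 × 125%/8⌋ = $7,454; SL = ⌊$40,911/7⌋ = $5,844 → take DB $7,454. Book value $40,257.
Year 3: DB = ⌊$40,257 × 125%/8⌋ = $6,290; SL = ⌊$33,457/6⌋ = $5,576 → take DB $6,290. Book value $33,967.
Year 4: DB = ⌊$33,967 × 125%/8⌋ = $5,307; SL = ⌊$27,167/5⌋ = $5,433 → take SL $5,433. Book value $28,534.
Year 5: DB = ⌊$28,534 × 125%/8⌋ = $4,458; SL = ⌊$21,734/4⌋ = $5,433 → take SL $5,433. Book value $23,101.

$23,101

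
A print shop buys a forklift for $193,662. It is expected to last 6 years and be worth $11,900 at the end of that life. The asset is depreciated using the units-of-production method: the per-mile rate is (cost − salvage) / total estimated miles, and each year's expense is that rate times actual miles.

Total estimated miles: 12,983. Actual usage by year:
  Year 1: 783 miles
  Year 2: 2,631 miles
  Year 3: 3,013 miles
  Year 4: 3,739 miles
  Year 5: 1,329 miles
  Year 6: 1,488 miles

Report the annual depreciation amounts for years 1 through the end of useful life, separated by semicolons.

$10,962; $36,834; $42,182; $52,346; $18,606; $20,832

Depreciable base = $193,662 − $11,900 = $181,762.
Rate = $181,762 / 12,983 miles = $14 per mile.
Year 1: 783 × $14 = $10,962. Book value $182,700.
Year 2: 2,631 × $14 = $36,834. Book value $145,866.
Year 3: 3,013 × $14 = $42,182. Book value $103,684.
Year 4: 3,739 × $14 = $52,346. Book value $51,338.
Year 5: 1,329 × $14 = $18,606. Book value $32,732.
Year 6: 1,488 × $14 = $20,832. Book value $11,900.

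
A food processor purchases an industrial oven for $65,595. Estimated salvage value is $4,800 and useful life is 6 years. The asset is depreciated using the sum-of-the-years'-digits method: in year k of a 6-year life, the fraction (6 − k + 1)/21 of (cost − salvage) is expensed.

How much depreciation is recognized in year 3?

$11,580

Depreciable base = $65,595 − $4,800 = $60,795.
Sum of the years' digits = 6+5+4+3+2+1 = 21.
Year 1: $60,795 × 6/21 = $17,370. Book value $48,225.
Year 2: $60,795 × 5/21 = $14,475. Book value $33,750.
Year 3: $60,795 × 4/21 = $11,580. Book value $22,170.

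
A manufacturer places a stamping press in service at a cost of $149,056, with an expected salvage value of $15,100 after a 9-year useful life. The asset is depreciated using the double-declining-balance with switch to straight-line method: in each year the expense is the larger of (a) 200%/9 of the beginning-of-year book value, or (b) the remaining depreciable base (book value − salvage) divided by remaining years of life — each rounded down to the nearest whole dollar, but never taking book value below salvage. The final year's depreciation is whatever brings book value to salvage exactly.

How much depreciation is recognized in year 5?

Depreciable base = $149,056 − $15,100 = $133,956.
Year 1: DB = ⌊$149,056 × 200%/9⌋ = $33,123; SL = ⌊$133,956/9⌋ = $14,884 → take DB $33,123. Book value $115,933.
Year 2: DB = ⌊$115,933 × 200%/9⌋ = $25,762; SL = ⌊$100,833/8⌋ = $12,604 → take DB $25,762. Book value $90,171.
Year 3: DB = ⌊$90,171 × 200%/9⌋ = $20,038; SL = ⌊$75,071/7⌋ = $10,724 → take DB $20,038. Book value $70,133.
Year 4: DB = ⌊$70,133 × 200%/9⌋ = $15,585; SL = ⌊$55,033/6⌋ = $9,172 → take DB $15,585. Book value $54,548.
Year 5: DB = ⌊$54,548 × 200%/9⌋ = $12,121; SL = ⌊$39,448/5⌋ = $7,889 → take DB $12,121. Book value $42,427.

$12,121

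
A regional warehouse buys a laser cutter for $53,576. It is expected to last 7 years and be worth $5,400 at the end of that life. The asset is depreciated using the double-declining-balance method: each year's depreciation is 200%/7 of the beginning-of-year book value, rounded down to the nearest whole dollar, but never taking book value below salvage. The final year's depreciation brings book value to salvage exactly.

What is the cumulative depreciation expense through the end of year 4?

Depreciable base = $53,576 − $5,400 = $48,176.
Year 1: ⌊$53,576 × 200%/7⌋ = $15,307. Book value $38,269.
Year 2: ⌊$38,269 × 200%/7⌋ = $10,934. Book value $27,335.
Year 3: ⌊$27,335 × 200%/7⌋ = $7,810. Book value $19,525.
Year 4: ⌊$19,525 × 200%/7⌋ = $5,578. Book value $13,947.
Accumulated through year 4 = $53,576 − $13,947 = $39,629.

$39,629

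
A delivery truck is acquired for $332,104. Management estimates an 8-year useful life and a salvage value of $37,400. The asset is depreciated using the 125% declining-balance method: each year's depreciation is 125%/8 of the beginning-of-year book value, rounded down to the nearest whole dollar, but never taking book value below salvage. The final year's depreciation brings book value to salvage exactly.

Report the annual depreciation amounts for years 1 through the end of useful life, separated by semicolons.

Depreciable base = $332,104 − $37,400 = $294,704.
Year 1: ⌊$332,104 × 125%/8⌋ = $51,891. Book value $280,213.
Year 2: ⌊$280,213 × 125%/8⌋ = $43,783. Book value $236,430.
Year 3: ⌊$236,430 × 125%/8⌋ = $36,942. Book value $199,488.
Year 4: ⌊$199,488 × 125%/8⌋ = $31,170. Book value $168,318.
Year 5: ⌊$168,318 × 125%/8⌋ = $26,299. Book value $142,019.
Year 6: ⌊$142,019 × 125%/8⌋ = $22,190. Book value $119,829.
Year 7: ⌊$119,829 × 125%/8⌋ = $18,723. Book value $101,106.
Year 8 (final): $101,106 − $37,400 = $63,706. Book value $37,400.

$51,891; $43,783; $36,942; $31,170; $26,299; $22,190; $18,723; $63,706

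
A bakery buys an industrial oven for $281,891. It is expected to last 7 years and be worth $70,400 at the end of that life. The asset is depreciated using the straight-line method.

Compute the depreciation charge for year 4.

$30,213

Depreciable base = $281,891 − $70,400 = $211,491.
Annual expense = $211,491 / 7 = $30,213.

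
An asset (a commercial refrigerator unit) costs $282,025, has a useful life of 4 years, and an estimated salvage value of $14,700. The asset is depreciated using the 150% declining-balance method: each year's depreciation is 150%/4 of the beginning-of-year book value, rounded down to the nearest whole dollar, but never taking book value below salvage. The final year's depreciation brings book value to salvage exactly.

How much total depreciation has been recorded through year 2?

$171,858

Depreciable base = $282,025 − $14,700 = $267,325.
Year 1: ⌊$282,025 × 150%/4⌋ = $105,759. Book value $176,266.
Year 2: ⌊$176,266 × 150%/4⌋ = $66,099. Book value $110,167.
Accumulated through year 2 = $282,025 − $110,167 = $171,858.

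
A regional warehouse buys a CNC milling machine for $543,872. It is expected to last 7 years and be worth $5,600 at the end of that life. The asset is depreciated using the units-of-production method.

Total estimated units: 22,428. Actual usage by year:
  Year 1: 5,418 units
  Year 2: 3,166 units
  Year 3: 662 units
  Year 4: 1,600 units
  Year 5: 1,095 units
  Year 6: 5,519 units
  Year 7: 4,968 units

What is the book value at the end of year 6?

$124,832

Depreciable base = $543,872 − $5,600 = $538,272.
Rate = $538,272 / 22,428 units = $24 per unit.
Year 1: 5,418 × $24 = $130,032. Book value $413,840.
Year 2: 3,166 × $24 = $75,984. Book value $337,856.
Year 3: 662 × $24 = $15,888. Book value $321,968.
Year 4: 1,600 × $24 = $38,400. Book value $283,568.
Year 5: 1,095 × $24 = $26,280. Book value $257,288.
Year 6: 5,519 × $24 = $132,456. Book value $124,832.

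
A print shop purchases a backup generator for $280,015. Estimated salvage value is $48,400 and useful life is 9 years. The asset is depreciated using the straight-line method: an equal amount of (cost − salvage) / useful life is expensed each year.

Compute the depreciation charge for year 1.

Depreciable base = $280,015 − $48,400 = $231,615.
Annual expense = $231,615 / 9 = $25,735.

$25,735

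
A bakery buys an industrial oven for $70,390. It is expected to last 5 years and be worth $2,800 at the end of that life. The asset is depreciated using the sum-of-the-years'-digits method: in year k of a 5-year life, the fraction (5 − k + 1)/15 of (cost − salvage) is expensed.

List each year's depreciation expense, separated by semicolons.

$22,530; $18,024; $13,518; $9,012; $4,506

Depreciable base = $70,390 − $2,800 = $67,590.
Sum of the years' digits = 5+4+3+2+1 = 15.
Year 1: $67,590 × 5/15 = $22,530. Book value $47,860.
Year 2: $67,590 × 4/15 = $18,024. Book value $29,836.
Year 3: $67,590 × 3/15 = $13,518. Book value $16,318.
Year 4: $67,590 × 2/15 = $9,012. Book value $7,306.
Year 5: $67,590 × 1/15 = $4,506. Book value $2,800.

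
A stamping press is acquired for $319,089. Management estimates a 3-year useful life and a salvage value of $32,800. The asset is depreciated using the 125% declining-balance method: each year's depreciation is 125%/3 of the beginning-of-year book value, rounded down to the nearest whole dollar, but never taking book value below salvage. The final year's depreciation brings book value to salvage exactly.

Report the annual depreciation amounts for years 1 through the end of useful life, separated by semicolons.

$132,953; $77,556; $75,780

Depreciable base = $319,089 − $32,800 = $286,289.
Year 1: ⌊$319,089 × 125%/3⌋ = $132,953. Book value $186,136.
Year 2: ⌊$186,136 × 125%/3⌋ = $77,556. Book value $108,580.
Year 3 (final): $108,580 − $32,800 = $75,780. Book value $32,800.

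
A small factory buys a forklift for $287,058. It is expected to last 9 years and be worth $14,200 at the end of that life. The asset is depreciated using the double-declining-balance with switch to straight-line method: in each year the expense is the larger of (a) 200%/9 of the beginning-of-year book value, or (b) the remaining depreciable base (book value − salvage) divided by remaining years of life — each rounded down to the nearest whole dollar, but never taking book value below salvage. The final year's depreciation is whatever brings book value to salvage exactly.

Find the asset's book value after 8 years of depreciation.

$30,650

Depreciable base = $287,058 − $14,200 = $272,858.
Year 1: DB = ⌊$287,058 × 200%/9⌋ = $63,790; SL = ⌊$272,858/9⌋ = $30,317 → take DB $63,790. Book value $223,268.
Year 2: DB = ⌊$223,268 × 200%/9⌋ = $49,615; SL = ⌊$209,068/8⌋ = $26,133 → take DB $49,615. Book value $173,653.
Year 3: DB = ⌊$173,653 × 200%/9⌋ = $38,589; SL = ⌊$159,453/7⌋ = $22,779 → take DB $38,589. Book value $135,064.
Year 4: DB = ⌊$135,064 × 200%/9⌋ = $30,014; SL = ⌊$120,864/6⌋ = $20,144 → take DB $30,014. Book value $105,050.
Year 5: DB = ⌊$105,050 × 200%/9⌋ = $23,344; SL = ⌊$90,850/5⌋ = $18,170 → take DB $23,344. Book value $81,706.
Year 6: DB = ⌊$81,706 × 200%/9⌋ = $18,156; SL = ⌊$67,506/4⌋ = $16,876 → take DB $18,156. Book value $63,550.
Year 7: DB = ⌊$63,550 × 200%/9⌋ = $14,122; SL = ⌊$49,350/3⌋ = $16,450 → take SL $16,450. Book value $47,100.
Year 8: DB = ⌊$47,100 × 200%/9⌋ = $10,466; SL = ⌊$32,900/2⌋ = $16,450 → take SL $16,450. Book value $30,650.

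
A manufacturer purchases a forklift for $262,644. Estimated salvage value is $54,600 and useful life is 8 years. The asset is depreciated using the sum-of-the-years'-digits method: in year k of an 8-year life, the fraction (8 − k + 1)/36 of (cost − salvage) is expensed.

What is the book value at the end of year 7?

$60,379

Depreciable base = $262,644 − $54,600 = $208,044.
Sum of the years' digits = 8+7+6+5+4+3+2+1 = 36.
Year 1: $208,044 × 8/36 = $46,232. Book value $216,412.
Year 2: $208,044 × 7/36 = $40,453. Book value $175,959.
Year 3: $208,044 × 6/36 = $34,674. Book value $141,285.
Year 4: $208,044 × 5/36 = $28,895. Book value $112,390.
Year 5: $208,044 × 4/36 = $23,116. Book value $89,274.
Year 6: $208,044 × 3/36 = $17,337. Book value $71,937.
Year 7: $208,044 × 2/36 = $11,558. Book value $60,379.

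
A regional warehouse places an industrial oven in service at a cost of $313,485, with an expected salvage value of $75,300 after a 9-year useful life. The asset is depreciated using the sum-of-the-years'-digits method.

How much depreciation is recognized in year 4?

$31,758

Depreciable base = $313,485 − $75,300 = $238,185.
Sum of the years' digits = 9+8+7+6+5+4+3+2+1 = 45.
Year 1: $238,185 × 9/45 = $47,637. Book value $265,848.
Year 2: $238,185 × 8/45 = $42,344. Book value $223,504.
Year 3: $238,185 × 7/45 = $37,051. Book value $186,453.
Year 4: $238,185 × 6/45 = $31,758. Book value $154,695.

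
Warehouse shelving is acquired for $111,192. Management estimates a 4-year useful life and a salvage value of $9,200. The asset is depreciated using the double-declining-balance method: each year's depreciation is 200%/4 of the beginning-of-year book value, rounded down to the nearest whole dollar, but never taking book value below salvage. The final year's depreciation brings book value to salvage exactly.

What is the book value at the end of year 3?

$13,899

Depreciable base = $111,192 − $9,200 = $101,992.
Year 1: ⌊$111,192 × 200%/4⌋ = $55,596. Book value $55,596.
Year 2: ⌊$55,596 × 200%/4⌋ = $27,798. Book value $27,798.
Year 3: ⌊$27,798 × 200%/4⌋ = $13,899. Book value $13,899.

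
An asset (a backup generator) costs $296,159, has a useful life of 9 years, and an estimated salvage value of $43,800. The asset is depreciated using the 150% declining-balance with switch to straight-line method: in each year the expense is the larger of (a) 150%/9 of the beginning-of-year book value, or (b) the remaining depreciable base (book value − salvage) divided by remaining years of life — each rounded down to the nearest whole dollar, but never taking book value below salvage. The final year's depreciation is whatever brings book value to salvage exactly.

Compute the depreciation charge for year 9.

Depreciable base = $296,159 − $43,800 = $252,359.
Year 1: DB = ⌊$296,159 × 150%/9⌋ = $49,359; SL = ⌊$252,359/9⌋ = $28,039 → take DB $49,359. Book value $246,800.
Year 2: DB = ⌊$246,800 × 150%/9⌋ = $41,133; SL = ⌊$203,000/8⌋ = $25,375 → take DB $41,133. Book value $205,667.
Year 3: DB = ⌊$205,667 × 150%/9⌋ = $34,277; SL = ⌊$161,867/7⌋ = $23,123 → take DB $34,277. Book value $171,390.
Year 4: DB = ⌊$171,390 × 150%/9⌋ = $28,565; SL = ⌊$127,590/6⌋ = $21,265 → take DB $28,565. Book value $142,825.
Year 5: DB = ⌊$142,825 × 150%/9⌋ = $23,804; SL = ⌊$99,025/5⌋ = $19,805 → take DB $23,804. Book value $119,021.
Year 6: DB = ⌊$119,021 × 150%/9⌋ = $19,836; SL = ⌊$75,221/4⌋ = $18,805 → take DB $19,836. Book value $99,185.
Year 7: DB = ⌊$99,185 × 150%/9⌋ = $16,530; SL = ⌊$55,385/3⌋ = $18,461 → take SL $18,461. Book value $80,724.
Year 8: DB = ⌊$80,724 × 150%/9⌋ = $13,454; SL = ⌊$36,924/2⌋ = $18,462 → take SL $18,462. Book value $62,262.
Year 9 (final): $62,262 − $43,800 = $18,462. Book value $43,800.

$18,462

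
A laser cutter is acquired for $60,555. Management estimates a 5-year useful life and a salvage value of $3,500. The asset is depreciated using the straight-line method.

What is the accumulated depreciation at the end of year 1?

$11,411

Depreciable base = $60,555 − $3,500 = $57,055.
Annual expense = $57,055 / 5 = $11,411.
End of year 1: book value $49,144.
Accumulated through year 1 = $60,555 − $49,144 = $11,411.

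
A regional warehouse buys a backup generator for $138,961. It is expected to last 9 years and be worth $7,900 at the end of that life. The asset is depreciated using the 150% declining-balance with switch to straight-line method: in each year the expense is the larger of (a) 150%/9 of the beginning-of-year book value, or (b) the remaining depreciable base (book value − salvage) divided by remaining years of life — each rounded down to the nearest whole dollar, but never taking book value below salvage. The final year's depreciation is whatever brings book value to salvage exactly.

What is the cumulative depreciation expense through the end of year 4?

$71,946

Depreciable base = $138,961 − $7,900 = $131,061.
Year 1: DB = ⌊$138,961 × 150%/9⌋ = $23,160; SL = ⌊$131,061/9⌋ = $14,562 → take DB $23,160. Book value $115,801.
Year 2: DB = ⌊$115,801 × 150%/9⌋ = $19,300; SL = ⌊$107,901/8⌋ = $13,487 → take DB $19,300. Book value $96,501.
Year 3: DB = ⌊$96,501 × 150%/9⌋ = $16,083; SL = ⌊$88,601/7⌋ = $12,657 → take DB $16,083. Book value $80,418.
Year 4: DB = ⌊$80,418 × 150%/9⌋ = $13,403; SL = ⌊$72,518/6⌋ = $12,086 → take DB $13,403. Book value $67,015.
Accumulated through year 4 = $138,961 − $67,015 = $71,946.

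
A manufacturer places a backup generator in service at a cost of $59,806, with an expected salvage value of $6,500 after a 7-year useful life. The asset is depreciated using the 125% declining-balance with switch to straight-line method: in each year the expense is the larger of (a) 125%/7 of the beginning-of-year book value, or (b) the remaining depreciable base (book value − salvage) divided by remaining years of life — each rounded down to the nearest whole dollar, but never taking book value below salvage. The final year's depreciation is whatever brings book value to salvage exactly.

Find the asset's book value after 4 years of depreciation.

$26,487

Depreciable base = $59,806 − $6,500 = $53,306.
Year 1: DB = ⌊$59,806 × 125%/7⌋ = $10,679; SL = ⌊$53,306/7⌋ = $7,615 → take DB $10,679. Book value $49,127.
Year 2: DB = ⌊$49,127 × 125%/7⌋ = $8,772; SL = ⌊$42,627/6⌋ = $7,104 → take DB $8,772. Book value $40,355.
Year 3: DB = ⌊$40,355 × 125%/7⌋ = $7,206; SL = ⌊$33,855/5⌋ = $6,771 → take DB $7,206. Book value $33,149.
Year 4: DB = ⌊$33,149 × 125%/7⌋ = $5,919; SL = ⌊$26,649/4⌋ = $6,662 → take SL $6,662. Book value $26,487.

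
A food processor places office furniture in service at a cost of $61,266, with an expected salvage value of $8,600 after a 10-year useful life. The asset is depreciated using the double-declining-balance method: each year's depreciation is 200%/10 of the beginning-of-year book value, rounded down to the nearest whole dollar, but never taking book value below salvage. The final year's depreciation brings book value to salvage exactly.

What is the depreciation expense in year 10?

$0

Depreciable base = $61,266 − $8,600 = $52,666.
Year 1: ⌊$61,266 × 200%/10⌋ = $12,253. Book value $49,013.
Year 2: ⌊$49,013 × 200%/10⌋ = $9,802. Book value $39,211.
Year 3: ⌊$39,211 × 200%/10⌋ = $7,842. Book value $31,369.
Year 4: ⌊$31,369 × 200%/10⌋ = $6,273. Book value $25,096.
Year 5: ⌊$25,096 × 200%/10⌋ = $5,019. Book value $20,077.
Year 6: ⌊$20,077 × 200%/10⌋ = $4,015. Book value $16,062.
Year 7: ⌊$16,062 × 200%/10⌋ = $3,212. Book value $12,850.
Year 8: ⌊$12,850 × 200%/10⌋ = $2,570. Book value $10,280.
Year 9: ⌊$10,280 × 200%/10⌋ = $2,056, capped at $1,680. Book value $8,600.
Year 10 (final): $8,600 − $8,600 = $0. Book value $8,600.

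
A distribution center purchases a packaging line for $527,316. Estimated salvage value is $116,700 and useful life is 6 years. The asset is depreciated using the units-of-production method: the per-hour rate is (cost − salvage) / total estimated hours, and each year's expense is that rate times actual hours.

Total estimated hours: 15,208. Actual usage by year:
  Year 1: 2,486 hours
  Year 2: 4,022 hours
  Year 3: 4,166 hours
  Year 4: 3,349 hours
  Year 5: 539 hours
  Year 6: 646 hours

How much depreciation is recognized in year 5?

$14,553

Depreciable base = $527,316 − $116,700 = $410,616.
Rate = $410,616 / 15,208 hours = $27 per hour.
Year 1: 2,486 × $27 = $67,122. Book value $460,194.
Year 2: 4,022 × $27 = $108,594. Book value $351,600.
Year 3: 4,166 × $27 = $112,482. Book value $239,118.
Year 4: 3,349 × $27 = $90,423. Book value $148,695.
Year 5: 539 × $27 = $14,553. Book value $134,142.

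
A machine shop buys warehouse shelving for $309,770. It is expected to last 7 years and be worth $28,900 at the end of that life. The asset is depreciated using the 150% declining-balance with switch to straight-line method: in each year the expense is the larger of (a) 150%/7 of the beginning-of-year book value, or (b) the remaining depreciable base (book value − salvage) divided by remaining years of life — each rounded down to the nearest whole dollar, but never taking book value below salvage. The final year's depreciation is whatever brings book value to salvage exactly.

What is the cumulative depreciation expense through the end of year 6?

Depreciable base = $309,770 − $28,900 = $280,870.
Year 1: DB = ⌊$309,770 × 150%/7⌋ = $66,379; SL = ⌊$280,870/7⌋ = $40,124 → take DB $66,379. Book value $243,391.
Year 2: DB = ⌊$243,391 × 150%/7⌋ = $52,155; SL = ⌊$214,491/6⌋ = $35,748 → take DB $52,155. Book value $191,236.
Year 3: DB = ⌊$191,236 × 150%/7⌋ = $40,979; SL = ⌊$162,336/5⌋ = $32,467 → take DB $40,979. Book value $150,257.
Year 4: DB = ⌊$150,257 × 150%/7⌋ = $32,197; SL = ⌊$121,357/4⌋ = $30,339 → take DB $32,197. Book value $118,060.
Year 5: DB = ⌊$118,060 × 150%/7⌋ = $25,298; SL = ⌊$89,160/3⌋ = $29,720 → take SL $29,720. Book value $88,340.
Year 6: DB = ⌊$88,340 × 150%/7⌋ = $18,930; SL = ⌊$59,440/2⌋ = $29,720 → take SL $29,720. Book value $58,620.
Accumulated through year 6 = $309,770 − $58,620 = $251,150.

$251,150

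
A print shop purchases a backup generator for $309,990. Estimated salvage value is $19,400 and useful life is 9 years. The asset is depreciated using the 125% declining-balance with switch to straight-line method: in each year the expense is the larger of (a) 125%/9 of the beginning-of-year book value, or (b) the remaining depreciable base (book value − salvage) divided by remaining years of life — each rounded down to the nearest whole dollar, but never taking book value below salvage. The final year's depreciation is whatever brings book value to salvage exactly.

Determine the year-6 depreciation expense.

$29,756

Depreciable base = $309,990 − $19,400 = $290,590.
Year 1: DB = ⌊$309,990 × 125%/9⌋ = $43,054; SL = ⌊$290,590/9⌋ = $32,287 → take DB $43,054. Book value $266,936.
Year 2: DB = ⌊$266,936 × 125%/9⌋ = $37,074; SL = ⌊$247,536/8⌋ = $30,942 → take DB $37,074. Book value $229,862.
Year 3: DB = ⌊$229,862 × 125%/9⌋ = $31,925; SL = ⌊$210,462/7⌋ = $30,066 → take DB $31,925. Book value $197,937.
Year 4: DB = ⌊$197,937 × 125%/9⌋ = $27,491; SL = ⌊$178,537/6⌋ = $29,756 → take SL $29,756. Book value $168,181.
Year 5: DB = ⌊$168,181 × 125%/9⌋ = $23,358; SL = ⌊$148,781/5⌋ = $29,756 → take SL $29,756. Book value $138,425.
Year 6: DB = ⌊$138,425 × 125%/9⌋ = $19,225; SL = ⌊$119,025/4⌋ = $29,756 → take SL $29,756. Book value $108,669.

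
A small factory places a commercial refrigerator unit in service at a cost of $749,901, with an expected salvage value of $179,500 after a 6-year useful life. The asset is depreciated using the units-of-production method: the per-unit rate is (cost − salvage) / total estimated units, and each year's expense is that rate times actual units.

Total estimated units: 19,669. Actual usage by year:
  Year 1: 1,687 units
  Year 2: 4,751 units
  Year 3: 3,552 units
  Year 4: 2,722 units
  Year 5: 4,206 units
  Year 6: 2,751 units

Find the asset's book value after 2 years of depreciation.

$563,199

Depreciable base = $749,901 − $179,500 = $570,401.
Rate = $570,401 / 19,669 units = $29 per unit.
Year 1: 1,687 × $29 = $48,923. Book value $700,978.
Year 2: 4,751 × $29 = $137,779. Book value $563,199.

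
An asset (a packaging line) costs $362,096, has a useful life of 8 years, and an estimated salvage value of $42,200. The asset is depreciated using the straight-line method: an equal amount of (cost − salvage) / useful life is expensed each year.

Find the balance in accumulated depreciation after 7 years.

Depreciable base = $362,096 − $42,200 = $319,896.
Annual expense = $319,896 / 8 = $39,987.
End of year 1: book value $322,109.
End of year 2: book value $282,122.
End of year 3: book value $242,135.
End of year 4: book value $202,148.
End of year 5: book value $162,161.
End of year 6: book value $122,174.
End of year 7: book value $82,187.
Accumulated through year 7 = $362,096 − $82,187 = $279,909.

$279,909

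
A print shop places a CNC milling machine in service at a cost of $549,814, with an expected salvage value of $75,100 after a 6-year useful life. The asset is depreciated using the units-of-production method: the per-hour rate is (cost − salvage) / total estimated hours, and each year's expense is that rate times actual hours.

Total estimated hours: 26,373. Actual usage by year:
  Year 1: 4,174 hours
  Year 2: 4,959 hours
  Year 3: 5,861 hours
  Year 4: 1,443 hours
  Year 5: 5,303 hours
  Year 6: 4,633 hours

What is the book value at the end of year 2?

$385,420

Depreciable base = $549,814 − $75,100 = $474,714.
Rate = $474,714 / 26,373 hours = $18 per hour.
Year 1: 4,174 × $18 = $75,132. Book value $474,682.
Year 2: 4,959 × $18 = $89,262. Book value $385,420.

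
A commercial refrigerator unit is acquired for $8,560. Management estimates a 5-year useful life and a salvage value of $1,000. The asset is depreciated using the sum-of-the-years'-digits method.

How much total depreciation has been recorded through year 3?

$6,048

Depreciable base = $8,560 − $1,000 = $7,560.
Sum of the years' digits = 5+4+3+2+1 = 15.
Year 1: $7,560 × 5/15 = $2,520. Book value $6,040.
Year 2: $7,560 × 4/15 = $2,016. Book value $4,024.
Year 3: $7,560 × 3/15 = $1,512. Book value $2,512.
Accumulated through year 3 = $8,560 − $2,512 = $6,048.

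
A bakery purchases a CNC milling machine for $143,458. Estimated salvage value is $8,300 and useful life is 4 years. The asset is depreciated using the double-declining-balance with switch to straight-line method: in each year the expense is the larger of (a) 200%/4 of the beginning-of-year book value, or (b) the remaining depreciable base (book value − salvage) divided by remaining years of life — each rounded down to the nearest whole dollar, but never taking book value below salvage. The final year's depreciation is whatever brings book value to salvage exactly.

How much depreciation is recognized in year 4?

Depreciable base = $143,458 − $8,300 = $135,158.
Year 1: DB = ⌊$143,458 × 200%/4⌋ = $71,729; SL = ⌊$135,158/4⌋ = $33,789 → take DB $71,729. Book value $71,729.
Year 2: DB = ⌊$71,729 × 200%/4⌋ = $35,864; SL = ⌊$63,429/3⌋ = $21,143 → take DB $35,864. Book value $35,865.
Year 3: DB = ⌊$35,865 × 200%/4⌋ = $17,932; SL = ⌊$27,565/2⌋ = $13,782 → take DB $17,932. Book value $17,933.
Year 4 (final): $17,933 − $8,300 = $9,633. Book value $8,300.

$9,633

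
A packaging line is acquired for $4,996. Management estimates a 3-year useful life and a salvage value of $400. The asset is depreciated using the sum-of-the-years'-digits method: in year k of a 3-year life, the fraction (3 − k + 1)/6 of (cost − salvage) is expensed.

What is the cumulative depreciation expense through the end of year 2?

Depreciable base = $4,996 − $400 = $4,596.
Sum of the years' digits = 3+2+1 = 6.
Year 1: $4,596 × 3/6 = $2,298. Book value $2,698.
Year 2: $4,596 × 2/6 = $1,532. Book value $1,166.
Accumulated through year 2 = $4,996 − $1,166 = $3,830.

$3,830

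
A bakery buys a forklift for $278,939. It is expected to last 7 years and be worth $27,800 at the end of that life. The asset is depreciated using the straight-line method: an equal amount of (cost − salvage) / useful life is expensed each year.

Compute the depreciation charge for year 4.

Depreciable base = $278,939 − $27,800 = $251,139.
Annual expense = $251,139 / 7 = $35,877.

$35,877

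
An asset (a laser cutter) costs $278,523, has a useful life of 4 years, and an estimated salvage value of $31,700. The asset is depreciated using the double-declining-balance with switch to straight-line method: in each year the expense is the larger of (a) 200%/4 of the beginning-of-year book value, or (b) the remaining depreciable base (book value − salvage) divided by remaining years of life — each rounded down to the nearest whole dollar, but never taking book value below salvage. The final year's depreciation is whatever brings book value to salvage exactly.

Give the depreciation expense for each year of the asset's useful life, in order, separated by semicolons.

Depreciable base = $278,523 − $31,700 = $246,823.
Year 1: DB = ⌊$278,523 × 200%/4⌋ = $139,261; SL = ⌊$246,823/4⌋ = $61,705 → take DB $139,261. Book value $139,262.
Year 2: DB = ⌊$139,262 × 200%/4⌋ = $69,631; SL = ⌊$107,562/3⌋ = $35,854 → take DB $69,631. Book value $69,631.
Year 3: DB = ⌊$69,631 × 200%/4⌋ = $34,815; SL = ⌊$37,931/2⌋ = $18,965 → take DB $34,815. Book value $34,816.
Year 4 (final): $34,816 − $31,700 = $3,116. Book value $31,700.

$139,261; $69,631; $34,815; $3,116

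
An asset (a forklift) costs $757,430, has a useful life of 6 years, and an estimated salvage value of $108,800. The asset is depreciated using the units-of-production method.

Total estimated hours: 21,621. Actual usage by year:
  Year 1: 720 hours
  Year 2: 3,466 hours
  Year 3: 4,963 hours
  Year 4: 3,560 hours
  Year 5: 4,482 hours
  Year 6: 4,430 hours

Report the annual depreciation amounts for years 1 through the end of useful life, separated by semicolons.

$21,600; $103,980; $148,890; $106,800; $134,460; $132,900

Depreciable base = $757,430 − $108,800 = $648,630.
Rate = $648,630 / 21,621 hours = $30 per hour.
Year 1: 720 × $30 = $21,600. Book value $735,830.
Year 2: 3,466 × $30 = $103,980. Book value $631,850.
Year 3: 4,963 × $30 = $148,890. Book value $482,960.
Year 4: 3,560 × $30 = $106,800. Book value $376,160.
Year 5: 4,482 × $30 = $134,460. Book value $241,700.
Year 6: 4,430 × $30 = $132,900. Book value $108,800.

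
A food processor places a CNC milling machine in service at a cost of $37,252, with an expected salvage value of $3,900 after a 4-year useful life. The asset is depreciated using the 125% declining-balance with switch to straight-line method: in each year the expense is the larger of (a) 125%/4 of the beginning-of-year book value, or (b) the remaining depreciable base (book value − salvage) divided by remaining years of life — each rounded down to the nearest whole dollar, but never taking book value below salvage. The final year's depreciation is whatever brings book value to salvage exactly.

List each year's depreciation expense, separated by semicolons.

Depreciable base = $37,252 − $3,900 = $33,352.
Year 1: DB = ⌊$37,252 × 125%/4⌋ = $11,641; SL = ⌊$33,352/4⌋ = $8,338 → take DB $11,641. Book value $25,611.
Year 2: DB = ⌊$25,611 × 125%/4⌋ = $8,003; SL = ⌊$21,711/3⌋ = $7,237 → take DB $8,003. Book value $17,608.
Year 3: DB = ⌊$17,608 × 125%/4⌋ = $5,502; SL = ⌊$13,708/2⌋ = $6,854 → take SL $6,854. Book value $10,754.
Year 4 (final): $10,754 − $3,900 = $6,854. Book value $3,900.

$11,641; $8,003; $6,854; $6,854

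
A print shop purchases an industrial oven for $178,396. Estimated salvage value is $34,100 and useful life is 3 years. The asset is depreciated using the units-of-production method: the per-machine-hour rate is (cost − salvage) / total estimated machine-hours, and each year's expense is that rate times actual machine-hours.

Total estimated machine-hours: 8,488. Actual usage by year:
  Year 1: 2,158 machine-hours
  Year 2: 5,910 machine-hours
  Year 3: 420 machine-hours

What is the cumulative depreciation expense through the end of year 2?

$137,156

Depreciable base = $178,396 − $34,100 = $144,296.
Rate = $144,296 / 8,488 machine-hours = $17 per machine-hour.
Year 1: 2,158 × $17 = $36,686. Book value $141,710.
Year 2: 5,910 × $17 = $100,470. Book value $41,240.
Accumulated through year 2 = $178,396 − $41,240 = $137,156.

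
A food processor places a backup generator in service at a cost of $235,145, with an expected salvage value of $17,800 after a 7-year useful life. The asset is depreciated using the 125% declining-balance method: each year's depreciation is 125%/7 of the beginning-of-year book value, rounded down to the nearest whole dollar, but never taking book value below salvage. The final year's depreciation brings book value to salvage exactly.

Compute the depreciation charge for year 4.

Depreciable base = $235,145 − $17,800 = $217,345.
Year 1: ⌊$235,145 × 125%/7⌋ = $41,990. Book value $193,155.
Year 2: ⌊$193,155 × 125%/7⌋ = $34,491. Book value $158,664.
Year 3: ⌊$158,664 × 125%/7⌋ = $28,332. Book value $130,332.
Year 4: ⌊$130,332 × 125%/7⌋ = $23,273. Book value $107,059.

$23,273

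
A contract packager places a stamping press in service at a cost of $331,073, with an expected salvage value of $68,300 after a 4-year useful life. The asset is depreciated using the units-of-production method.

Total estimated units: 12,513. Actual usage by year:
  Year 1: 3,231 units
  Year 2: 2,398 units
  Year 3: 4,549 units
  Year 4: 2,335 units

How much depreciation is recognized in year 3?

Depreciable base = $331,073 − $68,300 = $262,773.
Rate = $262,773 / 12,513 units = $21 per unit.
Year 1: 3,231 × $21 = $67,851. Book value $263,222.
Year 2: 2,398 × $21 = $50,358. Book value $212,864.
Year 3: 4,549 × $21 = $95,529. Book value $117,335.

$95,529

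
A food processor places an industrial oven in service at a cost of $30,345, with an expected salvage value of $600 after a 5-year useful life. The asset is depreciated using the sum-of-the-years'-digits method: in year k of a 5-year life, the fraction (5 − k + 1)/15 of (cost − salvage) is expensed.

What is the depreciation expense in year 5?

Depreciable base = $30,345 − $600 = $29,745.
Sum of the years' digits = 5+4+3+2+1 = 15.
Year 1: $29,745 × 5/15 = $9,915. Book value $20,430.
Year 2: $29,745 × 4/15 = $7,932. Book value $12,498.
Year 3: $29,745 × 3/15 = $5,949. Book value $6,549.
Year 4: $29,745 × 2/15 = $3,966. Book value $2,583.
Year 5: $29,745 × 1/15 = $1,983. Book value $600.

$1,983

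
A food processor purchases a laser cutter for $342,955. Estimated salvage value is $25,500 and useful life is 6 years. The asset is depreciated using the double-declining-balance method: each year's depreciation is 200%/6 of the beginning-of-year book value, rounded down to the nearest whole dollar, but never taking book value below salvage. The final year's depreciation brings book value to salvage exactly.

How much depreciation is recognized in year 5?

$22,581

Depreciable base = $342,955 − $25,500 = $317,455.
Year 1: ⌊$342,955 × 200%/6⌋ = $114,318. Book value $228,637.
Year 2: ⌊$228,637 × 200%/6⌋ = $76,212. Book value $152,425.
Year 3: ⌊$152,425 × 200%/6⌋ = $50,808. Book value $101,617.
Year 4: ⌊$101,617 × 200%/6⌋ = $33,872. Book value $67,745.
Year 5: ⌊$67,745 × 200%/6⌋ = $22,581. Book value $45,164.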